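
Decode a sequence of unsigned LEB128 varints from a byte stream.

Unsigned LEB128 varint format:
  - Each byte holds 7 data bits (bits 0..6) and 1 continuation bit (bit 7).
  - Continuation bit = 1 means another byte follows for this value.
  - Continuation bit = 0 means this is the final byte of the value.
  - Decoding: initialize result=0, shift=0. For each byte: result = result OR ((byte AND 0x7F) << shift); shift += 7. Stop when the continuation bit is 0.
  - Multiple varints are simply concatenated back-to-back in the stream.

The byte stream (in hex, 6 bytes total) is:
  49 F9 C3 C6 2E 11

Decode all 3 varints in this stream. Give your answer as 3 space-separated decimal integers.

  byte[0]=0x49 cont=0 payload=0x49=73: acc |= 73<<0 -> acc=73 shift=7 [end]
Varint 1: bytes[0:1] = 49 -> value 73 (1 byte(s))
  byte[1]=0xF9 cont=1 payload=0x79=121: acc |= 121<<0 -> acc=121 shift=7
  byte[2]=0xC3 cont=1 payload=0x43=67: acc |= 67<<7 -> acc=8697 shift=14
  byte[3]=0xC6 cont=1 payload=0x46=70: acc |= 70<<14 -> acc=1155577 shift=21
  byte[4]=0x2E cont=0 payload=0x2E=46: acc |= 46<<21 -> acc=97624569 shift=28 [end]
Varint 2: bytes[1:5] = F9 C3 C6 2E -> value 97624569 (4 byte(s))
  byte[5]=0x11 cont=0 payload=0x11=17: acc |= 17<<0 -> acc=17 shift=7 [end]
Varint 3: bytes[5:6] = 11 -> value 17 (1 byte(s))

Answer: 73 97624569 17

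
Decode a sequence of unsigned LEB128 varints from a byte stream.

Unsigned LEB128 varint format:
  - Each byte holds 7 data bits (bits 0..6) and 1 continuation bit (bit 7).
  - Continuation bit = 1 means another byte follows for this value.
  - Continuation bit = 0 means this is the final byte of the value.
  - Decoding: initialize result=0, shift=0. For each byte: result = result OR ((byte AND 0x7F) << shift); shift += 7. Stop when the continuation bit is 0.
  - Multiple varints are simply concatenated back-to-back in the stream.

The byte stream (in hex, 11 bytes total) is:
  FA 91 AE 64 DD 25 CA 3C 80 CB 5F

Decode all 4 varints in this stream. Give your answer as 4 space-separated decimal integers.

Answer: 210471162 4829 7754 1566080

Derivation:
  byte[0]=0xFA cont=1 payload=0x7A=122: acc |= 122<<0 -> acc=122 shift=7
  byte[1]=0x91 cont=1 payload=0x11=17: acc |= 17<<7 -> acc=2298 shift=14
  byte[2]=0xAE cont=1 payload=0x2E=46: acc |= 46<<14 -> acc=755962 shift=21
  byte[3]=0x64 cont=0 payload=0x64=100: acc |= 100<<21 -> acc=210471162 shift=28 [end]
Varint 1: bytes[0:4] = FA 91 AE 64 -> value 210471162 (4 byte(s))
  byte[4]=0xDD cont=1 payload=0x5D=93: acc |= 93<<0 -> acc=93 shift=7
  byte[5]=0x25 cont=0 payload=0x25=37: acc |= 37<<7 -> acc=4829 shift=14 [end]
Varint 2: bytes[4:6] = DD 25 -> value 4829 (2 byte(s))
  byte[6]=0xCA cont=1 payload=0x4A=74: acc |= 74<<0 -> acc=74 shift=7
  byte[7]=0x3C cont=0 payload=0x3C=60: acc |= 60<<7 -> acc=7754 shift=14 [end]
Varint 3: bytes[6:8] = CA 3C -> value 7754 (2 byte(s))
  byte[8]=0x80 cont=1 payload=0x00=0: acc |= 0<<0 -> acc=0 shift=7
  byte[9]=0xCB cont=1 payload=0x4B=75: acc |= 75<<7 -> acc=9600 shift=14
  byte[10]=0x5F cont=0 payload=0x5F=95: acc |= 95<<14 -> acc=1566080 shift=21 [end]
Varint 4: bytes[8:11] = 80 CB 5F -> value 1566080 (3 byte(s))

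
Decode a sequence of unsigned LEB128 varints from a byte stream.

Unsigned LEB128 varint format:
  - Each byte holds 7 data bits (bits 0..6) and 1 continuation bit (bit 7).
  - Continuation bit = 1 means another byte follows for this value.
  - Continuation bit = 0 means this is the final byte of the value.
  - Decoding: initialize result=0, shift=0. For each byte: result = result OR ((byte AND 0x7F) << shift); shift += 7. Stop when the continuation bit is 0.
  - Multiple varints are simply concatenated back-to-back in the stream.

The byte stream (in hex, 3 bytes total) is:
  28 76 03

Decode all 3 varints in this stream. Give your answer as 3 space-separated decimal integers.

Answer: 40 118 3

Derivation:
  byte[0]=0x28 cont=0 payload=0x28=40: acc |= 40<<0 -> acc=40 shift=7 [end]
Varint 1: bytes[0:1] = 28 -> value 40 (1 byte(s))
  byte[1]=0x76 cont=0 payload=0x76=118: acc |= 118<<0 -> acc=118 shift=7 [end]
Varint 2: bytes[1:2] = 76 -> value 118 (1 byte(s))
  byte[2]=0x03 cont=0 payload=0x03=3: acc |= 3<<0 -> acc=3 shift=7 [end]
Varint 3: bytes[2:3] = 03 -> value 3 (1 byte(s))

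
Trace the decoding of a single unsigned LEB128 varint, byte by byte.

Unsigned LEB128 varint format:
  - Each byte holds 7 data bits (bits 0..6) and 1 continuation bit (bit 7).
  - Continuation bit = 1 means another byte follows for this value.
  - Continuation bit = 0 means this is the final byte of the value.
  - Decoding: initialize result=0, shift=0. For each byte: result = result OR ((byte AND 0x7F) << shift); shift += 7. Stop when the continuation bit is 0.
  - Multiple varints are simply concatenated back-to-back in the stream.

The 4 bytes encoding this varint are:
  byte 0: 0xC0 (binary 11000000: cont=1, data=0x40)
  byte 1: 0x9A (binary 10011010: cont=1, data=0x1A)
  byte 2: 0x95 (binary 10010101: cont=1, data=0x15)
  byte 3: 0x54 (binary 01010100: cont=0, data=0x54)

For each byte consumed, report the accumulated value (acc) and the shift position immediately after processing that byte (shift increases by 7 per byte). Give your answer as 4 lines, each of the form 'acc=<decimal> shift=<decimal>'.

Answer: acc=64 shift=7
acc=3392 shift=14
acc=347456 shift=21
acc=176508224 shift=28

Derivation:
byte 0=0xC0: payload=0x40=64, contrib = 64<<0 = 64; acc -> 64, shift -> 7
byte 1=0x9A: payload=0x1A=26, contrib = 26<<7 = 3328; acc -> 3392, shift -> 14
byte 2=0x95: payload=0x15=21, contrib = 21<<14 = 344064; acc -> 347456, shift -> 21
byte 3=0x54: payload=0x54=84, contrib = 84<<21 = 176160768; acc -> 176508224, shift -> 28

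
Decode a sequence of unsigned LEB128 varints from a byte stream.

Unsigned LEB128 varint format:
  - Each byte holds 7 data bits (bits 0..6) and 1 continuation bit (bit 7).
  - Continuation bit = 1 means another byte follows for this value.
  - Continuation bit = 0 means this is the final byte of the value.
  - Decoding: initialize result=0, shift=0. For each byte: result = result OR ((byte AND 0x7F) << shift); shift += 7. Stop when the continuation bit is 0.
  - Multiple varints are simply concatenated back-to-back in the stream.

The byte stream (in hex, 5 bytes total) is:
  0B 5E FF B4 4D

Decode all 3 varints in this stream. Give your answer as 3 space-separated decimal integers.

  byte[0]=0x0B cont=0 payload=0x0B=11: acc |= 11<<0 -> acc=11 shift=7 [end]
Varint 1: bytes[0:1] = 0B -> value 11 (1 byte(s))
  byte[1]=0x5E cont=0 payload=0x5E=94: acc |= 94<<0 -> acc=94 shift=7 [end]
Varint 2: bytes[1:2] = 5E -> value 94 (1 byte(s))
  byte[2]=0xFF cont=1 payload=0x7F=127: acc |= 127<<0 -> acc=127 shift=7
  byte[3]=0xB4 cont=1 payload=0x34=52: acc |= 52<<7 -> acc=6783 shift=14
  byte[4]=0x4D cont=0 payload=0x4D=77: acc |= 77<<14 -> acc=1268351 shift=21 [end]
Varint 3: bytes[2:5] = FF B4 4D -> value 1268351 (3 byte(s))

Answer: 11 94 1268351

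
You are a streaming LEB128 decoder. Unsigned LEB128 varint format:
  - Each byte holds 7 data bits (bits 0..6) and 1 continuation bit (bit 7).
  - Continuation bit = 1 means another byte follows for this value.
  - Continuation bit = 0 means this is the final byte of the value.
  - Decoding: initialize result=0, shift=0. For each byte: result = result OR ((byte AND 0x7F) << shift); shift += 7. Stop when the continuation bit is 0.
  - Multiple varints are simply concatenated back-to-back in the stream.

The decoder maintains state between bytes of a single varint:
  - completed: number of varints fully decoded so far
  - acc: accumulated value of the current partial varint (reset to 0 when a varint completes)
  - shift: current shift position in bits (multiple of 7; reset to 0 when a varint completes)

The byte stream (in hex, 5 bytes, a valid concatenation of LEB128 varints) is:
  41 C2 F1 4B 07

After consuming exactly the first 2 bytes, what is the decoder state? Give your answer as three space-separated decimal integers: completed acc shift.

byte[0]=0x41 cont=0 payload=0x41: varint #1 complete (value=65); reset -> completed=1 acc=0 shift=0
byte[1]=0xC2 cont=1 payload=0x42: acc |= 66<<0 -> completed=1 acc=66 shift=7

Answer: 1 66 7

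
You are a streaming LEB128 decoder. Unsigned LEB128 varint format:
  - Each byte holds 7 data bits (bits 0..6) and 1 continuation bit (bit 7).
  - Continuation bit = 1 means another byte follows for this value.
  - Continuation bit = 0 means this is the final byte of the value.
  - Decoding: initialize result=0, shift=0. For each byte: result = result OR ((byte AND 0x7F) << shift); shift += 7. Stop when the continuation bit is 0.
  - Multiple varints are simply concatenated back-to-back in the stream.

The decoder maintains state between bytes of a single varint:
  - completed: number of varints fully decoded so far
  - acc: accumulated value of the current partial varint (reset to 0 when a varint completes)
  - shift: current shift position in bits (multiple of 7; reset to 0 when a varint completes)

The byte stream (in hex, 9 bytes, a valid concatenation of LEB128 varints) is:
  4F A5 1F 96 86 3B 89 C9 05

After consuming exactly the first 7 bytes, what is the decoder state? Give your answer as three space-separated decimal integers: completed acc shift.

Answer: 3 9 7

Derivation:
byte[0]=0x4F cont=0 payload=0x4F: varint #1 complete (value=79); reset -> completed=1 acc=0 shift=0
byte[1]=0xA5 cont=1 payload=0x25: acc |= 37<<0 -> completed=1 acc=37 shift=7
byte[2]=0x1F cont=0 payload=0x1F: varint #2 complete (value=4005); reset -> completed=2 acc=0 shift=0
byte[3]=0x96 cont=1 payload=0x16: acc |= 22<<0 -> completed=2 acc=22 shift=7
byte[4]=0x86 cont=1 payload=0x06: acc |= 6<<7 -> completed=2 acc=790 shift=14
byte[5]=0x3B cont=0 payload=0x3B: varint #3 complete (value=967446); reset -> completed=3 acc=0 shift=0
byte[6]=0x89 cont=1 payload=0x09: acc |= 9<<0 -> completed=3 acc=9 shift=7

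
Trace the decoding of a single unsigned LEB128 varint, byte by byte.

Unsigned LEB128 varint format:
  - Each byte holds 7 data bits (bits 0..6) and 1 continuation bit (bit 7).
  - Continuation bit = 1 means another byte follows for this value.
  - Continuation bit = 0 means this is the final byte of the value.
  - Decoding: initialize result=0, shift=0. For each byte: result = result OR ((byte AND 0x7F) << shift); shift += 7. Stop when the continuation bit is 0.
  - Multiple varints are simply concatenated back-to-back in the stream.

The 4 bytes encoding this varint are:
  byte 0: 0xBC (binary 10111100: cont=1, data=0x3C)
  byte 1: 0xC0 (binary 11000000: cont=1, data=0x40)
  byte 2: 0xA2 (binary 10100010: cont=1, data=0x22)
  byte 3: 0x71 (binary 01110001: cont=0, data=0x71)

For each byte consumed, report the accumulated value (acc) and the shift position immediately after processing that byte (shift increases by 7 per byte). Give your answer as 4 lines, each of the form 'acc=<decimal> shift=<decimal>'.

Answer: acc=60 shift=7
acc=8252 shift=14
acc=565308 shift=21
acc=237543484 shift=28

Derivation:
byte 0=0xBC: payload=0x3C=60, contrib = 60<<0 = 60; acc -> 60, shift -> 7
byte 1=0xC0: payload=0x40=64, contrib = 64<<7 = 8192; acc -> 8252, shift -> 14
byte 2=0xA2: payload=0x22=34, contrib = 34<<14 = 557056; acc -> 565308, shift -> 21
byte 3=0x71: payload=0x71=113, contrib = 113<<21 = 236978176; acc -> 237543484, shift -> 28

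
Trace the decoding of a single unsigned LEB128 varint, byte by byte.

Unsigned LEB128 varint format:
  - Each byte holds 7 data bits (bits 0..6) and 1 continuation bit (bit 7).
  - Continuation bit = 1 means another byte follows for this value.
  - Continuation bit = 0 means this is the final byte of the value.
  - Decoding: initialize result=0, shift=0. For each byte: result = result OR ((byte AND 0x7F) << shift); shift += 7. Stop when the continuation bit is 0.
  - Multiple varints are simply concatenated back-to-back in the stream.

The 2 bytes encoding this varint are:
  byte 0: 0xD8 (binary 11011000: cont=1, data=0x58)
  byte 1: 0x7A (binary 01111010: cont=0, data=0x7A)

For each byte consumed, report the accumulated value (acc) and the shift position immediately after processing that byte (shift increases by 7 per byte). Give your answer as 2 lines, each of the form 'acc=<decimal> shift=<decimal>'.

Answer: acc=88 shift=7
acc=15704 shift=14

Derivation:
byte 0=0xD8: payload=0x58=88, contrib = 88<<0 = 88; acc -> 88, shift -> 7
byte 1=0x7A: payload=0x7A=122, contrib = 122<<7 = 15616; acc -> 15704, shift -> 14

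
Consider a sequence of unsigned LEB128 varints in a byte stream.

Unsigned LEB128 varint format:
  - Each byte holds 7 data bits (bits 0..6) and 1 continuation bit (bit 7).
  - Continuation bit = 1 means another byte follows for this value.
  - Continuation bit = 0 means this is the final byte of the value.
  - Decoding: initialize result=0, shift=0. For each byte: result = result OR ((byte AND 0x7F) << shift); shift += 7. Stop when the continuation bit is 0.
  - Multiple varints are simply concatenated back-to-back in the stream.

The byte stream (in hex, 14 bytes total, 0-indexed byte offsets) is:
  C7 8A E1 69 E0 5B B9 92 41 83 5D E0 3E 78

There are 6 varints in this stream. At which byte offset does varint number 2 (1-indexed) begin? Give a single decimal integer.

  byte[0]=0xC7 cont=1 payload=0x47=71: acc |= 71<<0 -> acc=71 shift=7
  byte[1]=0x8A cont=1 payload=0x0A=10: acc |= 10<<7 -> acc=1351 shift=14
  byte[2]=0xE1 cont=1 payload=0x61=97: acc |= 97<<14 -> acc=1590599 shift=21
  byte[3]=0x69 cont=0 payload=0x69=105: acc |= 105<<21 -> acc=221791559 shift=28 [end]
Varint 1: bytes[0:4] = C7 8A E1 69 -> value 221791559 (4 byte(s))
  byte[4]=0xE0 cont=1 payload=0x60=96: acc |= 96<<0 -> acc=96 shift=7
  byte[5]=0x5B cont=0 payload=0x5B=91: acc |= 91<<7 -> acc=11744 shift=14 [end]
Varint 2: bytes[4:6] = E0 5B -> value 11744 (2 byte(s))
  byte[6]=0xB9 cont=1 payload=0x39=57: acc |= 57<<0 -> acc=57 shift=7
  byte[7]=0x92 cont=1 payload=0x12=18: acc |= 18<<7 -> acc=2361 shift=14
  byte[8]=0x41 cont=0 payload=0x41=65: acc |= 65<<14 -> acc=1067321 shift=21 [end]
Varint 3: bytes[6:9] = B9 92 41 -> value 1067321 (3 byte(s))
  byte[9]=0x83 cont=1 payload=0x03=3: acc |= 3<<0 -> acc=3 shift=7
  byte[10]=0x5D cont=0 payload=0x5D=93: acc |= 93<<7 -> acc=11907 shift=14 [end]
Varint 4: bytes[9:11] = 83 5D -> value 11907 (2 byte(s))
  byte[11]=0xE0 cont=1 payload=0x60=96: acc |= 96<<0 -> acc=96 shift=7
  byte[12]=0x3E cont=0 payload=0x3E=62: acc |= 62<<7 -> acc=8032 shift=14 [end]
Varint 5: bytes[11:13] = E0 3E -> value 8032 (2 byte(s))
  byte[13]=0x78 cont=0 payload=0x78=120: acc |= 120<<0 -> acc=120 shift=7 [end]
Varint 6: bytes[13:14] = 78 -> value 120 (1 byte(s))

Answer: 4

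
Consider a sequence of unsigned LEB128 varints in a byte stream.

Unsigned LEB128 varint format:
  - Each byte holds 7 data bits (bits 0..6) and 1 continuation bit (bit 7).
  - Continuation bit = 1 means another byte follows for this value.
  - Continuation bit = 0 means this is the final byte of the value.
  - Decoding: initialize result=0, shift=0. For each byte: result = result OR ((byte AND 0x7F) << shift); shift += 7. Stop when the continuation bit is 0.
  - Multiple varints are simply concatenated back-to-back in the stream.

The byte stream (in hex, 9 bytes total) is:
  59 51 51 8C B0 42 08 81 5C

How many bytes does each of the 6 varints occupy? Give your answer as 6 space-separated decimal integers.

Answer: 1 1 1 3 1 2

Derivation:
  byte[0]=0x59 cont=0 payload=0x59=89: acc |= 89<<0 -> acc=89 shift=7 [end]
Varint 1: bytes[0:1] = 59 -> value 89 (1 byte(s))
  byte[1]=0x51 cont=0 payload=0x51=81: acc |= 81<<0 -> acc=81 shift=7 [end]
Varint 2: bytes[1:2] = 51 -> value 81 (1 byte(s))
  byte[2]=0x51 cont=0 payload=0x51=81: acc |= 81<<0 -> acc=81 shift=7 [end]
Varint 3: bytes[2:3] = 51 -> value 81 (1 byte(s))
  byte[3]=0x8C cont=1 payload=0x0C=12: acc |= 12<<0 -> acc=12 shift=7
  byte[4]=0xB0 cont=1 payload=0x30=48: acc |= 48<<7 -> acc=6156 shift=14
  byte[5]=0x42 cont=0 payload=0x42=66: acc |= 66<<14 -> acc=1087500 shift=21 [end]
Varint 4: bytes[3:6] = 8C B0 42 -> value 1087500 (3 byte(s))
  byte[6]=0x08 cont=0 payload=0x08=8: acc |= 8<<0 -> acc=8 shift=7 [end]
Varint 5: bytes[6:7] = 08 -> value 8 (1 byte(s))
  byte[7]=0x81 cont=1 payload=0x01=1: acc |= 1<<0 -> acc=1 shift=7
  byte[8]=0x5C cont=0 payload=0x5C=92: acc |= 92<<7 -> acc=11777 shift=14 [end]
Varint 6: bytes[7:9] = 81 5C -> value 11777 (2 byte(s))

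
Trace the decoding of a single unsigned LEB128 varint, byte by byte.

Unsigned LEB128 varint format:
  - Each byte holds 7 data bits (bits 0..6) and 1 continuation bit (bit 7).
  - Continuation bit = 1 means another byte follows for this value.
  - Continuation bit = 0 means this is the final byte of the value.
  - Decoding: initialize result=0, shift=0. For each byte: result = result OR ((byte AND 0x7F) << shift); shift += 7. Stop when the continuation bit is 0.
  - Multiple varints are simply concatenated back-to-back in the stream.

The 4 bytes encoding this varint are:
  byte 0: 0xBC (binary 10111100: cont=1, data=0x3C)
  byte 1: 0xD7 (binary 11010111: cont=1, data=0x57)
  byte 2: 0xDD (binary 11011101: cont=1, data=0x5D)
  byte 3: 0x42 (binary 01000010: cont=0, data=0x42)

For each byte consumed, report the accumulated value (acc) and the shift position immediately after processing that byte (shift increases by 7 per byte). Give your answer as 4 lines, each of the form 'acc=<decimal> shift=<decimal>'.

Answer: acc=60 shift=7
acc=11196 shift=14
acc=1534908 shift=21
acc=139946940 shift=28

Derivation:
byte 0=0xBC: payload=0x3C=60, contrib = 60<<0 = 60; acc -> 60, shift -> 7
byte 1=0xD7: payload=0x57=87, contrib = 87<<7 = 11136; acc -> 11196, shift -> 14
byte 2=0xDD: payload=0x5D=93, contrib = 93<<14 = 1523712; acc -> 1534908, shift -> 21
byte 3=0x42: payload=0x42=66, contrib = 66<<21 = 138412032; acc -> 139946940, shift -> 28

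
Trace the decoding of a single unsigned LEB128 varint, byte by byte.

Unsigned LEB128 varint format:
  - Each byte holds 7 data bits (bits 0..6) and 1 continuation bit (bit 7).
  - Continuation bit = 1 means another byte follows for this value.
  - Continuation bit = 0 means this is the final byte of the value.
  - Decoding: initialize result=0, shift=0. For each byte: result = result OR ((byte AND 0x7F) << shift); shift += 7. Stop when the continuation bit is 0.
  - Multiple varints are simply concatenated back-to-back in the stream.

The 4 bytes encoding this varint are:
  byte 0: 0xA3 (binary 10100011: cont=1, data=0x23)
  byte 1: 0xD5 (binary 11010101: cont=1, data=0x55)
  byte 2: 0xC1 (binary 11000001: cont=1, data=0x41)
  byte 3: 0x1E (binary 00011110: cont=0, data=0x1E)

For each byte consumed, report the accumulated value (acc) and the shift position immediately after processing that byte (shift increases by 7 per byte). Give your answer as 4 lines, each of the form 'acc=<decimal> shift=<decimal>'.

byte 0=0xA3: payload=0x23=35, contrib = 35<<0 = 35; acc -> 35, shift -> 7
byte 1=0xD5: payload=0x55=85, contrib = 85<<7 = 10880; acc -> 10915, shift -> 14
byte 2=0xC1: payload=0x41=65, contrib = 65<<14 = 1064960; acc -> 1075875, shift -> 21
byte 3=0x1E: payload=0x1E=30, contrib = 30<<21 = 62914560; acc -> 63990435, shift -> 28

Answer: acc=35 shift=7
acc=10915 shift=14
acc=1075875 shift=21
acc=63990435 shift=28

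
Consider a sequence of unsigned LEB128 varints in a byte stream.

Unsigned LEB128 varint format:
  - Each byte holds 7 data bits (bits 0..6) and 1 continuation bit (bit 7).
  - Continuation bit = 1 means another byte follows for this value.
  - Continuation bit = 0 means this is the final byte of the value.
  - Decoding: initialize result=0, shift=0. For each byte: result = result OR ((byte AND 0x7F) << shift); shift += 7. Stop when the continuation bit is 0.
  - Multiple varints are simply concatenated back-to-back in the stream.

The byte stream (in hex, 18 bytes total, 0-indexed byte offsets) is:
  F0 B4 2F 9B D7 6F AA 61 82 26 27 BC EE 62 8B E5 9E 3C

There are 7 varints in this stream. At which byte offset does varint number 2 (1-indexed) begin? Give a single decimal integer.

Answer: 3

Derivation:
  byte[0]=0xF0 cont=1 payload=0x70=112: acc |= 112<<0 -> acc=112 shift=7
  byte[1]=0xB4 cont=1 payload=0x34=52: acc |= 52<<7 -> acc=6768 shift=14
  byte[2]=0x2F cont=0 payload=0x2F=47: acc |= 47<<14 -> acc=776816 shift=21 [end]
Varint 1: bytes[0:3] = F0 B4 2F -> value 776816 (3 byte(s))
  byte[3]=0x9B cont=1 payload=0x1B=27: acc |= 27<<0 -> acc=27 shift=7
  byte[4]=0xD7 cont=1 payload=0x57=87: acc |= 87<<7 -> acc=11163 shift=14
  byte[5]=0x6F cont=0 payload=0x6F=111: acc |= 111<<14 -> acc=1829787 shift=21 [end]
Varint 2: bytes[3:6] = 9B D7 6F -> value 1829787 (3 byte(s))
  byte[6]=0xAA cont=1 payload=0x2A=42: acc |= 42<<0 -> acc=42 shift=7
  byte[7]=0x61 cont=0 payload=0x61=97: acc |= 97<<7 -> acc=12458 shift=14 [end]
Varint 3: bytes[6:8] = AA 61 -> value 12458 (2 byte(s))
  byte[8]=0x82 cont=1 payload=0x02=2: acc |= 2<<0 -> acc=2 shift=7
  byte[9]=0x26 cont=0 payload=0x26=38: acc |= 38<<7 -> acc=4866 shift=14 [end]
Varint 4: bytes[8:10] = 82 26 -> value 4866 (2 byte(s))
  byte[10]=0x27 cont=0 payload=0x27=39: acc |= 39<<0 -> acc=39 shift=7 [end]
Varint 5: bytes[10:11] = 27 -> value 39 (1 byte(s))
  byte[11]=0xBC cont=1 payload=0x3C=60: acc |= 60<<0 -> acc=60 shift=7
  byte[12]=0xEE cont=1 payload=0x6E=110: acc |= 110<<7 -> acc=14140 shift=14
  byte[13]=0x62 cont=0 payload=0x62=98: acc |= 98<<14 -> acc=1619772 shift=21 [end]
Varint 6: bytes[11:14] = BC EE 62 -> value 1619772 (3 byte(s))
  byte[14]=0x8B cont=1 payload=0x0B=11: acc |= 11<<0 -> acc=11 shift=7
  byte[15]=0xE5 cont=1 payload=0x65=101: acc |= 101<<7 -> acc=12939 shift=14
  byte[16]=0x9E cont=1 payload=0x1E=30: acc |= 30<<14 -> acc=504459 shift=21
  byte[17]=0x3C cont=0 payload=0x3C=60: acc |= 60<<21 -> acc=126333579 shift=28 [end]
Varint 7: bytes[14:18] = 8B E5 9E 3C -> value 126333579 (4 byte(s))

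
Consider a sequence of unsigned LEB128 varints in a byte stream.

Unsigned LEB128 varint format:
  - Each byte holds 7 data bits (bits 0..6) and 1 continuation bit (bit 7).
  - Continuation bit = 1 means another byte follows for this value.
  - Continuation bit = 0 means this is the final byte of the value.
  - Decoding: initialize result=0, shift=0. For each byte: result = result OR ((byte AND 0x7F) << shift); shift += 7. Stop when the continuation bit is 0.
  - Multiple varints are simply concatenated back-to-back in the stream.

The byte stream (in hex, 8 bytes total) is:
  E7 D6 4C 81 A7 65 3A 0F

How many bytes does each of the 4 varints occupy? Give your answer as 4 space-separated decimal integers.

Answer: 3 3 1 1

Derivation:
  byte[0]=0xE7 cont=1 payload=0x67=103: acc |= 103<<0 -> acc=103 shift=7
  byte[1]=0xD6 cont=1 payload=0x56=86: acc |= 86<<7 -> acc=11111 shift=14
  byte[2]=0x4C cont=0 payload=0x4C=76: acc |= 76<<14 -> acc=1256295 shift=21 [end]
Varint 1: bytes[0:3] = E7 D6 4C -> value 1256295 (3 byte(s))
  byte[3]=0x81 cont=1 payload=0x01=1: acc |= 1<<0 -> acc=1 shift=7
  byte[4]=0xA7 cont=1 payload=0x27=39: acc |= 39<<7 -> acc=4993 shift=14
  byte[5]=0x65 cont=0 payload=0x65=101: acc |= 101<<14 -> acc=1659777 shift=21 [end]
Varint 2: bytes[3:6] = 81 A7 65 -> value 1659777 (3 byte(s))
  byte[6]=0x3A cont=0 payload=0x3A=58: acc |= 58<<0 -> acc=58 shift=7 [end]
Varint 3: bytes[6:7] = 3A -> value 58 (1 byte(s))
  byte[7]=0x0F cont=0 payload=0x0F=15: acc |= 15<<0 -> acc=15 shift=7 [end]
Varint 4: bytes[7:8] = 0F -> value 15 (1 byte(s))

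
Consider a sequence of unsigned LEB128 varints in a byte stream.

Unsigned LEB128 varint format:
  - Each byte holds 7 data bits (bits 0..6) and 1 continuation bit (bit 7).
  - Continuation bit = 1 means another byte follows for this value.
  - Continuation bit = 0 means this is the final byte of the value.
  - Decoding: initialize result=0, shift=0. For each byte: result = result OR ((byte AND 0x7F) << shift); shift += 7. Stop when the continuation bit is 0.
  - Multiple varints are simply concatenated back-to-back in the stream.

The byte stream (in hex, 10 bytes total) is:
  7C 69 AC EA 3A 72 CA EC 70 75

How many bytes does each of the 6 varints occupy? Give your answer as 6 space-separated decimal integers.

  byte[0]=0x7C cont=0 payload=0x7C=124: acc |= 124<<0 -> acc=124 shift=7 [end]
Varint 1: bytes[0:1] = 7C -> value 124 (1 byte(s))
  byte[1]=0x69 cont=0 payload=0x69=105: acc |= 105<<0 -> acc=105 shift=7 [end]
Varint 2: bytes[1:2] = 69 -> value 105 (1 byte(s))
  byte[2]=0xAC cont=1 payload=0x2C=44: acc |= 44<<0 -> acc=44 shift=7
  byte[3]=0xEA cont=1 payload=0x6A=106: acc |= 106<<7 -> acc=13612 shift=14
  byte[4]=0x3A cont=0 payload=0x3A=58: acc |= 58<<14 -> acc=963884 shift=21 [end]
Varint 3: bytes[2:5] = AC EA 3A -> value 963884 (3 byte(s))
  byte[5]=0x72 cont=0 payload=0x72=114: acc |= 114<<0 -> acc=114 shift=7 [end]
Varint 4: bytes[5:6] = 72 -> value 114 (1 byte(s))
  byte[6]=0xCA cont=1 payload=0x4A=74: acc |= 74<<0 -> acc=74 shift=7
  byte[7]=0xEC cont=1 payload=0x6C=108: acc |= 108<<7 -> acc=13898 shift=14
  byte[8]=0x70 cont=0 payload=0x70=112: acc |= 112<<14 -> acc=1848906 shift=21 [end]
Varint 5: bytes[6:9] = CA EC 70 -> value 1848906 (3 byte(s))
  byte[9]=0x75 cont=0 payload=0x75=117: acc |= 117<<0 -> acc=117 shift=7 [end]
Varint 6: bytes[9:10] = 75 -> value 117 (1 byte(s))

Answer: 1 1 3 1 3 1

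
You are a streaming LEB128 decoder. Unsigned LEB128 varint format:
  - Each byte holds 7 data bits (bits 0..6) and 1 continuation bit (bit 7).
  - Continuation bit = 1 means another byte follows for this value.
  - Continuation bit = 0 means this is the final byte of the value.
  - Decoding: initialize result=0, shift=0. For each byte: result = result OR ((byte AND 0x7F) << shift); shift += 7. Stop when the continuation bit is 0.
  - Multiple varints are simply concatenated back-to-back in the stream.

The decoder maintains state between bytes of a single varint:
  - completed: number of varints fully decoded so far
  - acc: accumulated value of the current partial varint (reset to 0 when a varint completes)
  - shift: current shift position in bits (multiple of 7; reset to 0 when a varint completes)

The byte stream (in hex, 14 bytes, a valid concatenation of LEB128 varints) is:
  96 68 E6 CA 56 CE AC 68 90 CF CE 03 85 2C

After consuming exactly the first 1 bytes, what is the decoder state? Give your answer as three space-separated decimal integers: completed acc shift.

byte[0]=0x96 cont=1 payload=0x16: acc |= 22<<0 -> completed=0 acc=22 shift=7

Answer: 0 22 7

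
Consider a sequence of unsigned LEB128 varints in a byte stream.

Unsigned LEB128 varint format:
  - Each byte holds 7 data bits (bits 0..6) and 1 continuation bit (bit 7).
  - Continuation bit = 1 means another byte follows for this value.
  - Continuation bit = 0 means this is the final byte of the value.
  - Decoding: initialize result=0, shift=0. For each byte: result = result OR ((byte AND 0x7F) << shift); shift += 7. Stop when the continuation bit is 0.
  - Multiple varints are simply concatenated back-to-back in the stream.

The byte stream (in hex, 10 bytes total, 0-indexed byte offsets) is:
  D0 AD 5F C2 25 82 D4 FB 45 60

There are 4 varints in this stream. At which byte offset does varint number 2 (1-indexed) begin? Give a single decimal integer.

Answer: 3

Derivation:
  byte[0]=0xD0 cont=1 payload=0x50=80: acc |= 80<<0 -> acc=80 shift=7
  byte[1]=0xAD cont=1 payload=0x2D=45: acc |= 45<<7 -> acc=5840 shift=14
  byte[2]=0x5F cont=0 payload=0x5F=95: acc |= 95<<14 -> acc=1562320 shift=21 [end]
Varint 1: bytes[0:3] = D0 AD 5F -> value 1562320 (3 byte(s))
  byte[3]=0xC2 cont=1 payload=0x42=66: acc |= 66<<0 -> acc=66 shift=7
  byte[4]=0x25 cont=0 payload=0x25=37: acc |= 37<<7 -> acc=4802 shift=14 [end]
Varint 2: bytes[3:5] = C2 25 -> value 4802 (2 byte(s))
  byte[5]=0x82 cont=1 payload=0x02=2: acc |= 2<<0 -> acc=2 shift=7
  byte[6]=0xD4 cont=1 payload=0x54=84: acc |= 84<<7 -> acc=10754 shift=14
  byte[7]=0xFB cont=1 payload=0x7B=123: acc |= 123<<14 -> acc=2025986 shift=21
  byte[8]=0x45 cont=0 payload=0x45=69: acc |= 69<<21 -> acc=146729474 shift=28 [end]
Varint 3: bytes[5:9] = 82 D4 FB 45 -> value 146729474 (4 byte(s))
  byte[9]=0x60 cont=0 payload=0x60=96: acc |= 96<<0 -> acc=96 shift=7 [end]
Varint 4: bytes[9:10] = 60 -> value 96 (1 byte(s))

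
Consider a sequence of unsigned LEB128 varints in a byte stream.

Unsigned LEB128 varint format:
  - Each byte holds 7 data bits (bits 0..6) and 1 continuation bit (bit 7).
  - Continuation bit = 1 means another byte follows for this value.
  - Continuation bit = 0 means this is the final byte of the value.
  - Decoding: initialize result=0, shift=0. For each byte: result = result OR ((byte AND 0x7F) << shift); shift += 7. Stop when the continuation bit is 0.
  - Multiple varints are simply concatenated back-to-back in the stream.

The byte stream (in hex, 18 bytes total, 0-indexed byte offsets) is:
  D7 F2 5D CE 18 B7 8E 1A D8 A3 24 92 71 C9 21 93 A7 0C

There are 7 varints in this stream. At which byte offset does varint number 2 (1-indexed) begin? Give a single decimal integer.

  byte[0]=0xD7 cont=1 payload=0x57=87: acc |= 87<<0 -> acc=87 shift=7
  byte[1]=0xF2 cont=1 payload=0x72=114: acc |= 114<<7 -> acc=14679 shift=14
  byte[2]=0x5D cont=0 payload=0x5D=93: acc |= 93<<14 -> acc=1538391 shift=21 [end]
Varint 1: bytes[0:3] = D7 F2 5D -> value 1538391 (3 byte(s))
  byte[3]=0xCE cont=1 payload=0x4E=78: acc |= 78<<0 -> acc=78 shift=7
  byte[4]=0x18 cont=0 payload=0x18=24: acc |= 24<<7 -> acc=3150 shift=14 [end]
Varint 2: bytes[3:5] = CE 18 -> value 3150 (2 byte(s))
  byte[5]=0xB7 cont=1 payload=0x37=55: acc |= 55<<0 -> acc=55 shift=7
  byte[6]=0x8E cont=1 payload=0x0E=14: acc |= 14<<7 -> acc=1847 shift=14
  byte[7]=0x1A cont=0 payload=0x1A=26: acc |= 26<<14 -> acc=427831 shift=21 [end]
Varint 3: bytes[5:8] = B7 8E 1A -> value 427831 (3 byte(s))
  byte[8]=0xD8 cont=1 payload=0x58=88: acc |= 88<<0 -> acc=88 shift=7
  byte[9]=0xA3 cont=1 payload=0x23=35: acc |= 35<<7 -> acc=4568 shift=14
  byte[10]=0x24 cont=0 payload=0x24=36: acc |= 36<<14 -> acc=594392 shift=21 [end]
Varint 4: bytes[8:11] = D8 A3 24 -> value 594392 (3 byte(s))
  byte[11]=0x92 cont=1 payload=0x12=18: acc |= 18<<0 -> acc=18 shift=7
  byte[12]=0x71 cont=0 payload=0x71=113: acc |= 113<<7 -> acc=14482 shift=14 [end]
Varint 5: bytes[11:13] = 92 71 -> value 14482 (2 byte(s))
  byte[13]=0xC9 cont=1 payload=0x49=73: acc |= 73<<0 -> acc=73 shift=7
  byte[14]=0x21 cont=0 payload=0x21=33: acc |= 33<<7 -> acc=4297 shift=14 [end]
Varint 6: bytes[13:15] = C9 21 -> value 4297 (2 byte(s))
  byte[15]=0x93 cont=1 payload=0x13=19: acc |= 19<<0 -> acc=19 shift=7
  byte[16]=0xA7 cont=1 payload=0x27=39: acc |= 39<<7 -> acc=5011 shift=14
  byte[17]=0x0C cont=0 payload=0x0C=12: acc |= 12<<14 -> acc=201619 shift=21 [end]
Varint 7: bytes[15:18] = 93 A7 0C -> value 201619 (3 byte(s))

Answer: 3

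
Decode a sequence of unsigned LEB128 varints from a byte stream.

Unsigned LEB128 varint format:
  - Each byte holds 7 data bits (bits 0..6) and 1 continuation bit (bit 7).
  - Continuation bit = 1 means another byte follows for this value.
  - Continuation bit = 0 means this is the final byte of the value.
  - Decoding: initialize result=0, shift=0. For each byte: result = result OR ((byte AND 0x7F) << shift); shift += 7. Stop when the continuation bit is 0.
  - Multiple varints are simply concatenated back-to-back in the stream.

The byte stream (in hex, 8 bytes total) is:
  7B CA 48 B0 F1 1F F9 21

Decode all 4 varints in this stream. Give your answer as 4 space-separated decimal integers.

Answer: 123 9290 522416 4345

Derivation:
  byte[0]=0x7B cont=0 payload=0x7B=123: acc |= 123<<0 -> acc=123 shift=7 [end]
Varint 1: bytes[0:1] = 7B -> value 123 (1 byte(s))
  byte[1]=0xCA cont=1 payload=0x4A=74: acc |= 74<<0 -> acc=74 shift=7
  byte[2]=0x48 cont=0 payload=0x48=72: acc |= 72<<7 -> acc=9290 shift=14 [end]
Varint 2: bytes[1:3] = CA 48 -> value 9290 (2 byte(s))
  byte[3]=0xB0 cont=1 payload=0x30=48: acc |= 48<<0 -> acc=48 shift=7
  byte[4]=0xF1 cont=1 payload=0x71=113: acc |= 113<<7 -> acc=14512 shift=14
  byte[5]=0x1F cont=0 payload=0x1F=31: acc |= 31<<14 -> acc=522416 shift=21 [end]
Varint 3: bytes[3:6] = B0 F1 1F -> value 522416 (3 byte(s))
  byte[6]=0xF9 cont=1 payload=0x79=121: acc |= 121<<0 -> acc=121 shift=7
  byte[7]=0x21 cont=0 payload=0x21=33: acc |= 33<<7 -> acc=4345 shift=14 [end]
Varint 4: bytes[6:8] = F9 21 -> value 4345 (2 byte(s))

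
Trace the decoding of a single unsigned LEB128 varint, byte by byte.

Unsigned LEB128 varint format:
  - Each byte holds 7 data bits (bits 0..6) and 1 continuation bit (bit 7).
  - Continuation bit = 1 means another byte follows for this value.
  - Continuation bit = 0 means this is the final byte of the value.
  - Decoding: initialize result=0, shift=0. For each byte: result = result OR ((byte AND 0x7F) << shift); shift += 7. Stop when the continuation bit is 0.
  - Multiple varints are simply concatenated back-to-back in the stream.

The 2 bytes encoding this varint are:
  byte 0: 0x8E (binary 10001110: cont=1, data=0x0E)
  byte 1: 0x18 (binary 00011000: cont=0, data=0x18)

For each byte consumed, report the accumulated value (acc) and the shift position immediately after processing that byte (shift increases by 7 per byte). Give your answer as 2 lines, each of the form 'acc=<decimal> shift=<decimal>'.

byte 0=0x8E: payload=0x0E=14, contrib = 14<<0 = 14; acc -> 14, shift -> 7
byte 1=0x18: payload=0x18=24, contrib = 24<<7 = 3072; acc -> 3086, shift -> 14

Answer: acc=14 shift=7
acc=3086 shift=14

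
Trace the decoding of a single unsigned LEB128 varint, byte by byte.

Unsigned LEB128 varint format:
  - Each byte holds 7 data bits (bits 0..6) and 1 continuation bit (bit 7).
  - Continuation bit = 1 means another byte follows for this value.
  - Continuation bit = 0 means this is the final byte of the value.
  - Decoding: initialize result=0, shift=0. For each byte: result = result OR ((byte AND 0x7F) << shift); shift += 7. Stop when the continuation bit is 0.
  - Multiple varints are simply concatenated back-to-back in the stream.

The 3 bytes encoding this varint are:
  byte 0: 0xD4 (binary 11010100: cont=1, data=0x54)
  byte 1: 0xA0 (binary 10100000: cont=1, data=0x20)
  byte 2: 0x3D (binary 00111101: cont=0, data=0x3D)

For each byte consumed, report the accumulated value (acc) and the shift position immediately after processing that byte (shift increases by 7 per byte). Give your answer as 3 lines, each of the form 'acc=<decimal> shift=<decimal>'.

byte 0=0xD4: payload=0x54=84, contrib = 84<<0 = 84; acc -> 84, shift -> 7
byte 1=0xA0: payload=0x20=32, contrib = 32<<7 = 4096; acc -> 4180, shift -> 14
byte 2=0x3D: payload=0x3D=61, contrib = 61<<14 = 999424; acc -> 1003604, shift -> 21

Answer: acc=84 shift=7
acc=4180 shift=14
acc=1003604 shift=21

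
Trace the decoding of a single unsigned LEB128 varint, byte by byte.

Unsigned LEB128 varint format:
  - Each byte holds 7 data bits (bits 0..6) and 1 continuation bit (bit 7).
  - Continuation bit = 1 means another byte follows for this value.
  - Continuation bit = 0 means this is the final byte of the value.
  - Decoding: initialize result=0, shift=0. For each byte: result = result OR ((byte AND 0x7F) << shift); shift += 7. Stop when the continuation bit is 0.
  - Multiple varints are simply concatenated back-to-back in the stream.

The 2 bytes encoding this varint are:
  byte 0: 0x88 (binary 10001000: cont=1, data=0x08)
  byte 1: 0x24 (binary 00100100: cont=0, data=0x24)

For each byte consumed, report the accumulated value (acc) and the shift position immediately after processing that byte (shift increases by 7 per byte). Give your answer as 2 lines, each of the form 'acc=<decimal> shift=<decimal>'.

byte 0=0x88: payload=0x08=8, contrib = 8<<0 = 8; acc -> 8, shift -> 7
byte 1=0x24: payload=0x24=36, contrib = 36<<7 = 4608; acc -> 4616, shift -> 14

Answer: acc=8 shift=7
acc=4616 shift=14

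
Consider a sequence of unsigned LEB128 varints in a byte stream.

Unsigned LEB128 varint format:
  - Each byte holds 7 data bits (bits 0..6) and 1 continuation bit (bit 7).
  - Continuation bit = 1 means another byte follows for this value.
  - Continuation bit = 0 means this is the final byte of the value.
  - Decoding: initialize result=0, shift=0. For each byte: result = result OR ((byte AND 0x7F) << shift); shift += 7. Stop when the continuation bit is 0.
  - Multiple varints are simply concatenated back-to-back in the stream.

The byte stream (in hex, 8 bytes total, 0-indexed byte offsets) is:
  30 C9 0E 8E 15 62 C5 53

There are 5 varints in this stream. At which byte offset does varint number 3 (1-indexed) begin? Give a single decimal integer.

  byte[0]=0x30 cont=0 payload=0x30=48: acc |= 48<<0 -> acc=48 shift=7 [end]
Varint 1: bytes[0:1] = 30 -> value 48 (1 byte(s))
  byte[1]=0xC9 cont=1 payload=0x49=73: acc |= 73<<0 -> acc=73 shift=7
  byte[2]=0x0E cont=0 payload=0x0E=14: acc |= 14<<7 -> acc=1865 shift=14 [end]
Varint 2: bytes[1:3] = C9 0E -> value 1865 (2 byte(s))
  byte[3]=0x8E cont=1 payload=0x0E=14: acc |= 14<<0 -> acc=14 shift=7
  byte[4]=0x15 cont=0 payload=0x15=21: acc |= 21<<7 -> acc=2702 shift=14 [end]
Varint 3: bytes[3:5] = 8E 15 -> value 2702 (2 byte(s))
  byte[5]=0x62 cont=0 payload=0x62=98: acc |= 98<<0 -> acc=98 shift=7 [end]
Varint 4: bytes[5:6] = 62 -> value 98 (1 byte(s))
  byte[6]=0xC5 cont=1 payload=0x45=69: acc |= 69<<0 -> acc=69 shift=7
  byte[7]=0x53 cont=0 payload=0x53=83: acc |= 83<<7 -> acc=10693 shift=14 [end]
Varint 5: bytes[6:8] = C5 53 -> value 10693 (2 byte(s))

Answer: 3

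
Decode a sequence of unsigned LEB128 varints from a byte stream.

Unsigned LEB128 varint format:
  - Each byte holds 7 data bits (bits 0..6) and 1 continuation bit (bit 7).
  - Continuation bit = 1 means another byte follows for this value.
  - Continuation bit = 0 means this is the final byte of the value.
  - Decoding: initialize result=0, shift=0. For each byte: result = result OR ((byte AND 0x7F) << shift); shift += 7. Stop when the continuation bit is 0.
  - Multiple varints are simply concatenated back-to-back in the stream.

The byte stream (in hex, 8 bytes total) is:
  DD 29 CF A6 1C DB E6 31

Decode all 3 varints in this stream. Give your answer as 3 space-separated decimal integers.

  byte[0]=0xDD cont=1 payload=0x5D=93: acc |= 93<<0 -> acc=93 shift=7
  byte[1]=0x29 cont=0 payload=0x29=41: acc |= 41<<7 -> acc=5341 shift=14 [end]
Varint 1: bytes[0:2] = DD 29 -> value 5341 (2 byte(s))
  byte[2]=0xCF cont=1 payload=0x4F=79: acc |= 79<<0 -> acc=79 shift=7
  byte[3]=0xA6 cont=1 payload=0x26=38: acc |= 38<<7 -> acc=4943 shift=14
  byte[4]=0x1C cont=0 payload=0x1C=28: acc |= 28<<14 -> acc=463695 shift=21 [end]
Varint 2: bytes[2:5] = CF A6 1C -> value 463695 (3 byte(s))
  byte[5]=0xDB cont=1 payload=0x5B=91: acc |= 91<<0 -> acc=91 shift=7
  byte[6]=0xE6 cont=1 payload=0x66=102: acc |= 102<<7 -> acc=13147 shift=14
  byte[7]=0x31 cont=0 payload=0x31=49: acc |= 49<<14 -> acc=815963 shift=21 [end]
Varint 3: bytes[5:8] = DB E6 31 -> value 815963 (3 byte(s))

Answer: 5341 463695 815963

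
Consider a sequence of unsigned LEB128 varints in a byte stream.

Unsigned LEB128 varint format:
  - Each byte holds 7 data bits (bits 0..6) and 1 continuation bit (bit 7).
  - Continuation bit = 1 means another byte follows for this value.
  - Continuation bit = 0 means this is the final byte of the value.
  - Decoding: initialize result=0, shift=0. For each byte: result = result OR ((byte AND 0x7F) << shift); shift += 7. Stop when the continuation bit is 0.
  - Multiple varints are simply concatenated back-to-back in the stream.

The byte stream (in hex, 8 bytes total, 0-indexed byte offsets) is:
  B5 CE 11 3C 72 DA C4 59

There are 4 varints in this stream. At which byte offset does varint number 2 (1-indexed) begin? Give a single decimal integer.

Answer: 3

Derivation:
  byte[0]=0xB5 cont=1 payload=0x35=53: acc |= 53<<0 -> acc=53 shift=7
  byte[1]=0xCE cont=1 payload=0x4E=78: acc |= 78<<7 -> acc=10037 shift=14
  byte[2]=0x11 cont=0 payload=0x11=17: acc |= 17<<14 -> acc=288565 shift=21 [end]
Varint 1: bytes[0:3] = B5 CE 11 -> value 288565 (3 byte(s))
  byte[3]=0x3C cont=0 payload=0x3C=60: acc |= 60<<0 -> acc=60 shift=7 [end]
Varint 2: bytes[3:4] = 3C -> value 60 (1 byte(s))
  byte[4]=0x72 cont=0 payload=0x72=114: acc |= 114<<0 -> acc=114 shift=7 [end]
Varint 3: bytes[4:5] = 72 -> value 114 (1 byte(s))
  byte[5]=0xDA cont=1 payload=0x5A=90: acc |= 90<<0 -> acc=90 shift=7
  byte[6]=0xC4 cont=1 payload=0x44=68: acc |= 68<<7 -> acc=8794 shift=14
  byte[7]=0x59 cont=0 payload=0x59=89: acc |= 89<<14 -> acc=1466970 shift=21 [end]
Varint 4: bytes[5:8] = DA C4 59 -> value 1466970 (3 byte(s))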